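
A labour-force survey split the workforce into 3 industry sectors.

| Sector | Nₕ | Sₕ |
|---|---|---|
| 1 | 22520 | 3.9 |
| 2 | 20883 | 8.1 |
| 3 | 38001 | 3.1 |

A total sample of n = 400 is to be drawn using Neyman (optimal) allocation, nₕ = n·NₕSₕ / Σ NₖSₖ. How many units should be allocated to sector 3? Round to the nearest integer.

126

Σ NₕSₕ = 22520·3.9 + 20883·8.1 + 38001·3.1 = 374783.4.
Share for 3: 117803.1/374783.4 = 0.31432.
n_3 = 400 × 0.31432 = 125.729... → 126.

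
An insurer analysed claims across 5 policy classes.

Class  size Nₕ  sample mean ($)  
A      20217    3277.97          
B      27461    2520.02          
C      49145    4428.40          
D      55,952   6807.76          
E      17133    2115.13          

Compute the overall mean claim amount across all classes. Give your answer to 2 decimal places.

4533.35

x̄_st = (Σ Nₕx̄ₕ) / (Σ Nₕ) = (20217·3277.97 + 27461·2520.02 + 49145·4428.40 + 55952·6807.76 + 17133·2115.13) / 169908
= 770253016.52 / 169908 = 4533.3534... → 4533.35.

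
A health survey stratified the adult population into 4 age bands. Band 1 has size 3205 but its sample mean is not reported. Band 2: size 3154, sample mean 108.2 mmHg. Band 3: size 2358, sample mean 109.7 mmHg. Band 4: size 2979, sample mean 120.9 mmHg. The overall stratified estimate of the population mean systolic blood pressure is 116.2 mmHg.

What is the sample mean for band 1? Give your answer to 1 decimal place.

124.5

Σ Nₕx̄ₕ = N·μ, so 3205·x̄_1 = 11696·116.2 − (3154·108.2 + 2358·109.7 + 2979·120.9).
= 1359075.2 − 960096.5 = 398978.7.
x̄_1 = 398978.7 / 3205 = 124.486... → 124.5.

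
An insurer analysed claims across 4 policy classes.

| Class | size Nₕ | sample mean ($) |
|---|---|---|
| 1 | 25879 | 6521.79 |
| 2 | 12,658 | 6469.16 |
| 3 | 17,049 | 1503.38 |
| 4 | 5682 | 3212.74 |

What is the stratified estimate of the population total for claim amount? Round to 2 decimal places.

Population total = Σ Nₕ·x̄ₕ (each stratum's size times its mean).
25879·6521.79 + 12658·6469.16 + 17049·1503.38 + 5682·3212.74 = 168777403.41 + 81886627.28 + 25631125.62 + 18254788.68 = 294549944.99.

294549944.99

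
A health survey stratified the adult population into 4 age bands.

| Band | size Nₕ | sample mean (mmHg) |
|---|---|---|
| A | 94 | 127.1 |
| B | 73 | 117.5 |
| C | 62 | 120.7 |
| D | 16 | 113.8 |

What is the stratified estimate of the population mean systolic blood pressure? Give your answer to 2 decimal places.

N = 245; weights Wₕ = Nₕ/N = (0.3837, 0.2980, 0.2531, 0.0653).
x̄_st = Σ Wₕ·x̄ₕ = 0.3837·127.1 + 0.2980·117.5 + 0.2531·120.7 + 0.0653·113.8 ≈ 121.7514...
→ 121.75.

121.75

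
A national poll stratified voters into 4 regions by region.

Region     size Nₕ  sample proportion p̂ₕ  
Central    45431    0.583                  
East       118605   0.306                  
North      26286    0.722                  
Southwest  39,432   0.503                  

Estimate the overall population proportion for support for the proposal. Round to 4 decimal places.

0.4422

N = 45431 + 118605 + 26286 + 39432 = 229754.
Overall proportion = Σ (Nₕ/N)·p̂ₕ.
Σ Nₕp̂ₕ = 26486.273 + 36293.13 + 18978.492 + 19834.296 = 101592.191.
101592.191 / 229754 = 0.442178... → 0.4422.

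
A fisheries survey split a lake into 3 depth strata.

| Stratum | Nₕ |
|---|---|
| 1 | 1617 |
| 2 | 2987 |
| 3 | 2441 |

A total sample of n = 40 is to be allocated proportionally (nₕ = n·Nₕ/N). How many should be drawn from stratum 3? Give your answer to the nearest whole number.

N = 1617 + 2987 + 2441 = 7045.
n_3 = 40·2441/7045 = 13.859... → 14.

14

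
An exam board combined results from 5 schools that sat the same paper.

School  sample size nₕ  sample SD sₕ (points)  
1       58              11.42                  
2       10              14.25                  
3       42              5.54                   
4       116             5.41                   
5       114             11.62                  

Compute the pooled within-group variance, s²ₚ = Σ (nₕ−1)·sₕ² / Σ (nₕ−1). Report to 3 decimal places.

86.995

Degrees of freedom: 57 + 9 + 41 + 115 + 113 = 335.
Σ(nₕ−1)sₕ² = 57·130.4164 + 9·203.0625 + 41·30.6916 + 115·29.2681 + 113·135.0244 = 29143.2416.
s²ₚ = 29143.2416 / 335 = 86.99475... → 86.995.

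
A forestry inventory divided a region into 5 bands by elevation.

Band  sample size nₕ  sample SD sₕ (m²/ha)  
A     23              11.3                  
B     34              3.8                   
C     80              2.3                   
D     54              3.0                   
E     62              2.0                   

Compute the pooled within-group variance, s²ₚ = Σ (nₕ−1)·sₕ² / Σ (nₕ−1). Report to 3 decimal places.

Degrees of freedom: 22 + 33 + 79 + 53 + 61 = 248.
Σ(nₕ−1)sₕ² = 22·127.69 + 33·14.44 + 79·5.29 + 53·9 + 61·4 = 4424.61.
s²ₚ = 4424.61 / 248 = 17.84117... → 17.841.

17.841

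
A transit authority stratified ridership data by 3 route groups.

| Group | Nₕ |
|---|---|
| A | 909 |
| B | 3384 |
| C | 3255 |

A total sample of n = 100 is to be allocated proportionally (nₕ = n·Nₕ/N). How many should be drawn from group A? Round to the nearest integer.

12

N = 909 + 3384 + 3255 = 7548.
n_A = 100·909/7548 = 12.043... → 12.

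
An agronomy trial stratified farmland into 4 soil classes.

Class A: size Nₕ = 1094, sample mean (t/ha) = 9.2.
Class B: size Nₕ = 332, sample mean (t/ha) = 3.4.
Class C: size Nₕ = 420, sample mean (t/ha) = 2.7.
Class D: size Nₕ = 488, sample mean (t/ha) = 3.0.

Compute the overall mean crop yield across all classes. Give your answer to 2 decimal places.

N = 2334; weights Wₕ = Nₕ/N = (0.4687, 0.1422, 0.1799, 0.2091).
x̄_st = Σ Wₕ·x̄ₕ = 0.4687·9.2 + 0.1422·3.4 + 0.1799·2.7 + 0.2091·3.0 ≈ 5.9090...
→ 5.91.

5.91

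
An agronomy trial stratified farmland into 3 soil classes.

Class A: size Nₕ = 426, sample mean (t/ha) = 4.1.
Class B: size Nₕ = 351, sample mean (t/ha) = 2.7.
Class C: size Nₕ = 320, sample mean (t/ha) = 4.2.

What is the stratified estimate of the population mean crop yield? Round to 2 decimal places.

N = 426 + 351 + 320 = 1097.
The stratified mean weights each stratum mean by its population share Nₕ/N.
Σ Nₕx̄ₕ = 426·4.1 + 351·2.7 + 320·4.2 = 1746.6 + 947.7 + 1344 = 4038.3.
Divide by N: 4038.3 / 1097 = 3.6812... → 3.68.

3.68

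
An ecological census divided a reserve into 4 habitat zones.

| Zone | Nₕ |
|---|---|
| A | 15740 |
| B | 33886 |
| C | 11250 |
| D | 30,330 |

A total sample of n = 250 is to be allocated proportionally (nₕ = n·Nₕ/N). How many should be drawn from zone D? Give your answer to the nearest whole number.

N = 15740 + 33886 + 11250 + 30330 = 91206.
n_D = 250·30330/91206 = 83.136... → 83.

83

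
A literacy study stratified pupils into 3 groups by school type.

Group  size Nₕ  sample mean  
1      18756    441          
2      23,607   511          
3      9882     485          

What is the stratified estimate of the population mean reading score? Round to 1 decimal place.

N = 18756 + 23607 + 9882 = 52245.
The stratified mean weights each stratum mean by its population share Nₕ/N.
Σ Nₕx̄ₕ = 18756·441 + 23607·511 + 9882·485 = 8271396 + 12063177 + 4792770 = 25127343.
Divide by N: 25127343 / 52245 = 480.952... → 481.0.

481.0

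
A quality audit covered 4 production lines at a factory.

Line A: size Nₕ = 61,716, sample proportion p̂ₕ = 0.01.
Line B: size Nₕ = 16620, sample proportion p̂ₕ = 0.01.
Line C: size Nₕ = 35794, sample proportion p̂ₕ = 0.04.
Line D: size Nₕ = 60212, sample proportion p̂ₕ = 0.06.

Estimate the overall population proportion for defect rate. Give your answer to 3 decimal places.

Wₕ = Nₕ/N with N = 174342: 0.3540, 0.0953, 0.2053, 0.3454.
p̂_st = 0.3540·0.01 + 0.0953·0.01 + 0.2053·0.04 + 0.3454·0.06 ≈ 0.03343... → 0.033.

0.033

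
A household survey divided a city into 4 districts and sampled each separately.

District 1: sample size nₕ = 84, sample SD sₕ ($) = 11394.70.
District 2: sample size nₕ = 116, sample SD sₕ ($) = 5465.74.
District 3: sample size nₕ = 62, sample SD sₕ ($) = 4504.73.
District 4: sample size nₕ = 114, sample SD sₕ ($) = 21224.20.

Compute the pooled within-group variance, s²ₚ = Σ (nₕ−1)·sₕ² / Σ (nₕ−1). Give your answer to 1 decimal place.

178367688.3

1: (84−1)·11394.70² = 83·129839188.09 = 10776652611.47
2: (116−1)·5465.74² = 115·29874313.7476 = 3435546080.974
3: (62−1)·4504.73² = 61·20292592.3729 = 1237848134.7469
4: (114−1)·21224.20² = 113·450466665.64 = 50902733217.32
Numerator = 66352780044.5109; denominator = Σ(nₕ−1) = 372.
s²ₚ = 66352780044.5109/372 = 178367688.292... → 178367688.3.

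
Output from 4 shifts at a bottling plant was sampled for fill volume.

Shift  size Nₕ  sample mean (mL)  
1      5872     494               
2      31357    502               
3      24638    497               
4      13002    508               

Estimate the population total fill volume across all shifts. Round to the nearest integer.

37492084

1: 5872·494 = 2900768
2: 31357·502 = 15741214
3: 24638·497 = 12245086
4: 13002·508 = 6605016
τ̂ = Σ Nₕx̄ₕ = 37492084.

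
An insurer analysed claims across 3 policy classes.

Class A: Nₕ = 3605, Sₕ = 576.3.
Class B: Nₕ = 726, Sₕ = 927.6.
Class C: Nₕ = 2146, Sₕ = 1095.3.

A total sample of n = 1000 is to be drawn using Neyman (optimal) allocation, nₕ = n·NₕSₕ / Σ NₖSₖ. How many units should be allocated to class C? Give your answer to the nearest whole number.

Σ NₕSₕ = 3605·576.3 + 726·927.6 + 2146·1095.3 = 5101512.9.
Share for C: 2350513.8/5101512.9 = 0.46075.
n_C = 1000 × 0.46075 = 460.748... → 461.

461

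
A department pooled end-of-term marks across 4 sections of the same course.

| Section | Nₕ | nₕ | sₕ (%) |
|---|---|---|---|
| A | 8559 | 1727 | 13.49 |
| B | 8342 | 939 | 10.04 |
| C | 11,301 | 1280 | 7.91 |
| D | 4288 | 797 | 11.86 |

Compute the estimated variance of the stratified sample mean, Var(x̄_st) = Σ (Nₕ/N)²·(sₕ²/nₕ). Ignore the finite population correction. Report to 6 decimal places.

0.023378

N = 32490; Wₕ = Nₕ/N.
section A: (8559/32490)²·13.49²/1727 = 0.007312707
section B: (8342/32490)²·10.04²/939 = 0.007076895
section C: (11301/32490)²·7.91²/1280 = 0.005913946
section D: (4288/32490)²·11.86²/797 = 0.003074123
Sum = 0.023377671 → 0.023378.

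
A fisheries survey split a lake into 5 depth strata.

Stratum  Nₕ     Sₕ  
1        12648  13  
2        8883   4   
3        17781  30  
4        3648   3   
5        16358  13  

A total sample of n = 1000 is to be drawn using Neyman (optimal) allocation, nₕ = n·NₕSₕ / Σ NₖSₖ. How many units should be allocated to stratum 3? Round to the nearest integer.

Σ NₕSₕ = 12648·13 + 8883·4 + 17781·30 + 3648·3 + 16358·13 = 956984.
Share for 3: 533430/956984 = 0.55741.
n_3 = 1000 × 0.55741 = 557.407... → 557.

557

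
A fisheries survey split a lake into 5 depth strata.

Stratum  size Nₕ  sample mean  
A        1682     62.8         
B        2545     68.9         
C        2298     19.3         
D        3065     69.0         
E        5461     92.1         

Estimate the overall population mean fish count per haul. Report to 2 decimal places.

69.08

x̄_st = (Σ Nₕx̄ₕ) / (Σ Nₕ) = (1682·62.8 + 2545·68.9 + 2298·19.3 + 3065·69.0 + 5461·92.1) / 15051
= 1039774.6 / 15051 = 69.0834... → 69.08.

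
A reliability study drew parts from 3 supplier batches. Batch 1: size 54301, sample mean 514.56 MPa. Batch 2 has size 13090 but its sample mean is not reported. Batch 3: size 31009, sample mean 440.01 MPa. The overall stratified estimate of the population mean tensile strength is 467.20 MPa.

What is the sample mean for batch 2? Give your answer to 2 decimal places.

Σ Nₕx̄ₕ = N·μ, so 13090·x̄_2 = 98400·467.20 − (54301·514.56 + 31009·440.01).
= 45972480 − 41585392.65 = 4387087.35.
x̄_2 = 4387087.35 / 13090 = 335.1480... → 335.15.

335.15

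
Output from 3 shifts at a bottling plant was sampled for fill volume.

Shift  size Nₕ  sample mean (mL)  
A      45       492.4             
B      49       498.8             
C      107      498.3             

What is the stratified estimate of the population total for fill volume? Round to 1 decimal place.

Estimate total by summing Nₕ·x̄ₕ over strata.
45·492.4 + 49·498.8 + 107·498.3 = 22158 + 24441.2 + 53318.1 = 99917.3.

99917.3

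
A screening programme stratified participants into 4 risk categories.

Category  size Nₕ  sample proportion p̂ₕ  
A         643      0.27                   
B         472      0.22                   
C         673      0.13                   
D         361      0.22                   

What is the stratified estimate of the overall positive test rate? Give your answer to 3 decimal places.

Wₕ = Nₕ/N with N = 2149: 0.2992, 0.2196, 0.3132, 0.1680.
p̂_st = 0.2992·0.27 + 0.2196·0.22 + 0.3132·0.13 + 0.1680·0.22 ≈ 0.20678... → 0.207.

0.207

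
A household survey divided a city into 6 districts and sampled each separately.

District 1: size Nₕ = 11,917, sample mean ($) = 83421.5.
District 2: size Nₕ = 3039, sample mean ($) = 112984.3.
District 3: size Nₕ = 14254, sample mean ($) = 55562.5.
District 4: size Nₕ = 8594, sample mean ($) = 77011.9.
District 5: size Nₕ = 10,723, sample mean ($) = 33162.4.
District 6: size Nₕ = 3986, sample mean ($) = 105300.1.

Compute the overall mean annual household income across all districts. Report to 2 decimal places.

N = 52513; weights Wₕ = Nₕ/N = (0.2269, 0.0579, 0.2714, 0.1637, 0.2042, 0.0759).
x̄_st = Σ Wₕ·x̄ₕ = 0.2269·83421.5 + 0.0579·112984.3 + 0.2714·55562.5 + 0.1637·77011.9 + 0.2042·33162.4 + 0.0759·105300.1 ≈ 67919.3354...
→ 67919.34.

67919.34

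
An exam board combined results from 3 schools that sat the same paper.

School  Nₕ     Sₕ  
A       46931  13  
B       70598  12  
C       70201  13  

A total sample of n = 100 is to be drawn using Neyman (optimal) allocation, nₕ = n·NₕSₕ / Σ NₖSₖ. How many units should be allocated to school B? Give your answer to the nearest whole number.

36

Σ NₕSₕ = 46931·13 + 70598·12 + 70201·13 = 2369892.
Share for B: 847176/2369892 = 0.35747.
n_B = 100 × 0.35747 = 35.747... → 36.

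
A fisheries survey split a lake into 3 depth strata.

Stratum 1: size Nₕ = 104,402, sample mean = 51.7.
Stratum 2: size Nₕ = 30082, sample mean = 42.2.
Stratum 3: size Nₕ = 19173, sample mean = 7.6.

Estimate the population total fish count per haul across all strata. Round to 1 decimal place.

6812758.6

1: 104402·51.7 = 5397583.4
2: 30082·42.2 = 1269460.4
3: 19173·7.6 = 145714.8
τ̂ = Σ Nₕx̄ₕ = 6812758.6.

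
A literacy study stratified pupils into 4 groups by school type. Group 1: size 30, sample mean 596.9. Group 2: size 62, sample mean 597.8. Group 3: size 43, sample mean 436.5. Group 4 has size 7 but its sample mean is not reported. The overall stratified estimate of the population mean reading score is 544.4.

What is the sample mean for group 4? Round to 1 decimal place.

Σ Nₕx̄ₕ = N·μ, so 7·x̄_4 = 142·544.4 − (30·596.9 + 62·597.8 + 43·436.5).
= 77304.8 − 73740.1 = 3564.7.
x̄_4 = 3564.7 / 7 = 509.243... → 509.2.

509.2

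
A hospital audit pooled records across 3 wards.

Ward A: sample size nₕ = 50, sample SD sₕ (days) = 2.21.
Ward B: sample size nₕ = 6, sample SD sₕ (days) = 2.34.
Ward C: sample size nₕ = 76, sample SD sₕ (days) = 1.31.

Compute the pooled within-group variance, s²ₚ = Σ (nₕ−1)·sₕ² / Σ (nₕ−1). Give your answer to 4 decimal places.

3.0652

A: (50−1)·2.21² = 49·4.8841 = 239.3209
B: (6−1)·2.34² = 5·5.4756 = 27.378
C: (76−1)·1.31² = 75·1.7161 = 128.7075
Numerator = 395.4064; denominator = Σ(nₕ−1) = 129.
s²ₚ = 395.4064/129 = 3.065166... → 3.0652.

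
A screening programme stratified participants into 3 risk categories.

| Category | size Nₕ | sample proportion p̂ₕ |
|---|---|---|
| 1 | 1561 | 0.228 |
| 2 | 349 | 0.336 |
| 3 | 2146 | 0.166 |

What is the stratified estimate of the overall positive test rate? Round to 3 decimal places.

N = 1561 + 349 + 2146 = 4056.
Overall proportion = Σ (Nₕ/N)·p̂ₕ.
Σ Nₕp̂ₕ = 355.908 + 117.264 + 356.236 = 829.408.
829.408 / 4056 = 0.20449... → 0.204.

0.204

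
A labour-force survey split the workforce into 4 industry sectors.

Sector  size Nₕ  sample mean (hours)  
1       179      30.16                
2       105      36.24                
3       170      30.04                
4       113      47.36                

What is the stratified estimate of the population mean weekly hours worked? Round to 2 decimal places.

34.68

N = 567; weights Wₕ = Nₕ/N = (0.3157, 0.1852, 0.2998, 0.1993).
x̄_st = Σ Wₕ·x̄ₕ = 0.3157·30.16 + 0.1852·36.24 + 0.2998·30.04 + 0.1993·47.36 ≈ 34.6778...
→ 34.68.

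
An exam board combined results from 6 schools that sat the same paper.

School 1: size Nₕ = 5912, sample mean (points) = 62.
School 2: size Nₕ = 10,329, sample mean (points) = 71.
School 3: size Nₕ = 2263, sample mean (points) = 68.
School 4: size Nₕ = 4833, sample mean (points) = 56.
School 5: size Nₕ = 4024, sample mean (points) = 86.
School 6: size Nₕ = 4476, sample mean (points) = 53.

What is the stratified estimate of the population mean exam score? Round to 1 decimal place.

66.2

N = 31837; weights Wₕ = Nₕ/N = (0.1857, 0.3244, 0.0711, 0.1518, 0.1264, 0.1406).
x̄_st = Σ Wₕ·x̄ₕ = 0.1857·62 + 0.3244·71 + 0.0711·68 + 0.1518·56 + 0.1264·86 + 0.1406·53 ≈ 66.204...
→ 66.2.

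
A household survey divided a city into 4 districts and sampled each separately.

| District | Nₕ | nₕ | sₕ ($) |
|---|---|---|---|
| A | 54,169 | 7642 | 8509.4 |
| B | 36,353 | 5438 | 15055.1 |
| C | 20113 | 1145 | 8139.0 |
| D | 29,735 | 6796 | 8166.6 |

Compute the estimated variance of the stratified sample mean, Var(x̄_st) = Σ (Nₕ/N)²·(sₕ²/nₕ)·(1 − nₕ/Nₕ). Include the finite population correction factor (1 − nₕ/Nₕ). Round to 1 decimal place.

5049.2

N = 140370. Term for each stratum: Wₕ²sₕ²/nₕ·(1−nₕ/Nₕ).
Var(x̄_st) = 1211.9874 + 2377.3274 + 1120.1764 + 339.7215 = 5049.2127 → 5049.2.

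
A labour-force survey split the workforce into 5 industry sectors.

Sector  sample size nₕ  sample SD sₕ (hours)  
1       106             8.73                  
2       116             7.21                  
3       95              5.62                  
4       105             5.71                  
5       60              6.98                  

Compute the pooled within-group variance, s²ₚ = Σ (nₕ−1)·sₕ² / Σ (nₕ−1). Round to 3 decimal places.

48.668

Degrees of freedom: 105 + 115 + 94 + 104 + 59 = 477.
Σ(nₕ−1)sₕ² = 105·76.2129 + 115·51.9841 + 94·31.5844 + 104·32.6041 + 59·48.7204 = 23214.7896.
s²ₚ = 23214.7896 / 477 = 48.66832... → 48.668.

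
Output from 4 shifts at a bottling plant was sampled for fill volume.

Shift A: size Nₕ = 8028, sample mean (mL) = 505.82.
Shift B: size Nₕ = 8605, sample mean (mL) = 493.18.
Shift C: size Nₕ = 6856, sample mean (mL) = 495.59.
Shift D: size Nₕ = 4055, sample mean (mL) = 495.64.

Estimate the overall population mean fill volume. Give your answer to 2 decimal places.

N = 8028 + 8605 + 6856 + 4055 = 27544.
Weight each subgroup mean by Nₕ/N and sum.
Σ Nₕx̄ₕ = 8028·505.82 + 8605·493.18 + 6856·495.59 + 4055·495.64 = 4060722.96 + 4243813.9 + 3397765.04 + 2009820.2 = 13712122.1.
Divide by N: 13712122.1 / 27544 = 497.8261... → 497.83.

497.83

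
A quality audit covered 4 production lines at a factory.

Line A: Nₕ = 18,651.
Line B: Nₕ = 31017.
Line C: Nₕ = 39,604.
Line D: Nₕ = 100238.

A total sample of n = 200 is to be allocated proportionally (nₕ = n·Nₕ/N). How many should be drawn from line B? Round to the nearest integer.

N = 18651 + 31017 + 39604 + 100238 = 189510.
n_B = 200·31017/189510 = 32.734... → 33.

33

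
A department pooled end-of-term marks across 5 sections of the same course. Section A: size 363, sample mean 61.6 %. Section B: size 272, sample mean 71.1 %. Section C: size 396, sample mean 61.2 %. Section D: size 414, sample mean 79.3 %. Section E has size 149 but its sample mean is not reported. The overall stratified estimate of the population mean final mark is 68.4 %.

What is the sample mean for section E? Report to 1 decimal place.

N = 363 + 272 + 396 + 414 + 149 = 1594.
Overall total = μ·N = 68.4·1594 = 109029.6.
Subtract the known strata: 363·61.6 + 272·71.1 + 396·61.2 + 414·79.3 = 98765.4.
Remaining total for section E: 109029.6 − 98765.4 = 10264.2.
Divide by its size: 10264.2 / 149 = 68.887... → 68.9.

68.9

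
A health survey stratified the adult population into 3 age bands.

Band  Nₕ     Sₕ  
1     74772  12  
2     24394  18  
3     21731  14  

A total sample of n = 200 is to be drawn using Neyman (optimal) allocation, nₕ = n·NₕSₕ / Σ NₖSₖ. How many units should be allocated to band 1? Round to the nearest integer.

109

Σ NₕSₕ = 74772·12 + 24394·18 + 21731·14 = 1640590.
Share for 1: 897264/1640590 = 0.54692.
n_1 = 200 × 0.54692 = 109.383... → 109.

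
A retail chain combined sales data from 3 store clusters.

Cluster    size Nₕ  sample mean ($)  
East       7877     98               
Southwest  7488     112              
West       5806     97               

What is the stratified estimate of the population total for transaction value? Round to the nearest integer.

Estimate total by summing Nₕ·x̄ₕ over strata.
7877·98 + 7488·112 + 5806·97 = 771946 + 838656 + 563182 = 2173784.

2173784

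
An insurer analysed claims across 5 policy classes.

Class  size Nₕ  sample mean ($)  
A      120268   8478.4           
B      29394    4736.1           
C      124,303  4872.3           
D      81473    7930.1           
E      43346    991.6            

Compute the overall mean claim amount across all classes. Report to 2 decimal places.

6152.72

x̄_st = (Σ Nₕx̄ₕ) / (Σ Nₕ) = (120268·8478.4 + 29394·4736.1 + 124303·4872.3 + 81473·7930.1 + 43346·991.6) / 398784
= 2453605572.4 / 398784 = 6152.7182... → 6152.72.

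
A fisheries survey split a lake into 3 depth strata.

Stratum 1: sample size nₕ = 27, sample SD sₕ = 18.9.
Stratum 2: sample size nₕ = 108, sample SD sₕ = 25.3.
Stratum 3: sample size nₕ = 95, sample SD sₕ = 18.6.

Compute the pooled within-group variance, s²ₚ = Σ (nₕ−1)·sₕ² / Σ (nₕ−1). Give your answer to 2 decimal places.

485.89

1: (27−1)·18.9² = 26·357.21 = 9287.46
2: (108−1)·25.3² = 107·640.09 = 68489.63
3: (95−1)·18.6² = 94·345.96 = 32520.24
Numerator = 110297.33; denominator = Σ(nₕ−1) = 227.
s²ₚ = 110297.33/227 = 485.8913... → 485.89.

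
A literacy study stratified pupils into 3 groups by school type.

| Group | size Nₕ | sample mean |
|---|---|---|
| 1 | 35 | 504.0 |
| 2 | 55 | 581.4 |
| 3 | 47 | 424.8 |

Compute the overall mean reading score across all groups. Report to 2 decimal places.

x̄_st = (Σ Nₕx̄ₕ) / (Σ Nₕ) = (35·504.0 + 55·581.4 + 47·424.8) / 137
= 69582.6 / 137 = 507.9022... → 507.90.

507.90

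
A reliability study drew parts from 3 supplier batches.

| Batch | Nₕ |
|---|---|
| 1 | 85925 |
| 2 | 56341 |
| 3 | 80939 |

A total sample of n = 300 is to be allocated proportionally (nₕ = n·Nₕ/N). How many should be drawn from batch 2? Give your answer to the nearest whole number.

N = 85925 + 56341 + 80939 = 223205.
n_2 = 300·56341/223205 = 75.725... → 76.

76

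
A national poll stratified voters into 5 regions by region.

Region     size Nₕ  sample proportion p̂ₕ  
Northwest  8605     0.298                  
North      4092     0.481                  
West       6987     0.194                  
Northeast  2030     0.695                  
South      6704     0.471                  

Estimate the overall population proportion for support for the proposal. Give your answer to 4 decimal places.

0.3680

Wₕ = Nₕ/N with N = 28418: 0.3028, 0.1440, 0.2459, 0.0714, 0.2359.
p̂_st = 0.3028·0.298 + 0.1440·0.481 + 0.2459·0.194 + 0.0714·0.695 + 0.2359·0.471 ≈ 0.367952... → 0.3680.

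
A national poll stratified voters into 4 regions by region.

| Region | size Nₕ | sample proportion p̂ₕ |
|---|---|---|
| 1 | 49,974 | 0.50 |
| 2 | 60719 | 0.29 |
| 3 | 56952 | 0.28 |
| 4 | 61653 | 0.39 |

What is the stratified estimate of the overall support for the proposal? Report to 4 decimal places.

0.3602

Wₕ = Nₕ/N with N = 229298: 0.2179, 0.2648, 0.2484, 0.2689.
p̂_st = 0.2179·0.50 + 0.2648·0.29 + 0.2484·0.28 + 0.2689·0.39 ≈ 0.360172... → 0.3602.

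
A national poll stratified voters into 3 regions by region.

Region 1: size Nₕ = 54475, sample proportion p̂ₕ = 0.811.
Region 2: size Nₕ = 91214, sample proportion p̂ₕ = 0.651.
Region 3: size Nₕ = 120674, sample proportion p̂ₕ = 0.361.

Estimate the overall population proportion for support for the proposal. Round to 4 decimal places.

0.5523

N = 54475 + 91214 + 120674 = 266363.
Overall proportion = Σ (Nₕ/N)·p̂ₕ.
Σ Nₕp̂ₕ = 44179.225 + 59380.314 + 43563.314 = 147122.853.
147122.853 / 266363 = 0.552340... → 0.5523.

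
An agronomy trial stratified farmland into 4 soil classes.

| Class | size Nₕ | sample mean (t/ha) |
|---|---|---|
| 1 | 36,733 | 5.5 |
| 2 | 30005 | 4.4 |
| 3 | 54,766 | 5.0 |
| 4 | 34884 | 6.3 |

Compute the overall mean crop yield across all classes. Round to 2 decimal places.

N = 36733 + 30005 + 54766 + 34884 = 156388.
The stratified mean weights each stratum mean by its population share Nₕ/N.
Σ Nₕx̄ₕ = 36733·5.5 + 30005·4.4 + 54766·5.0 + 34884·6.3 = 202031.5 + 132022 + 273830 + 219769.2 = 827652.7.
Divide by N: 827652.7 / 156388 = 5.2923... → 5.29.

5.29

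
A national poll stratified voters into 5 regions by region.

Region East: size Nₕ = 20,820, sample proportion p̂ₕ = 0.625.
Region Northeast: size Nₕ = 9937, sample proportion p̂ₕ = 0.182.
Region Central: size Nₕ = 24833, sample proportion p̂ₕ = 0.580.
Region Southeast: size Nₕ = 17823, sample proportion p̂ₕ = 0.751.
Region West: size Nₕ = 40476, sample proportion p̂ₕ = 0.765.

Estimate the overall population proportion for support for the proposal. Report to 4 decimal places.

0.6460

N = 20820 + 9937 + 24833 + 17823 + 40476 = 113889.
Overall proportion = Σ (Nₕ/N)·p̂ₕ.
Σ Nₕp̂ₕ = 13012.5 + 1808.534 + 14403.14 + 13385.073 + 30964.14 = 73573.387.
73573.387 / 113889 = 0.646010... → 0.6460.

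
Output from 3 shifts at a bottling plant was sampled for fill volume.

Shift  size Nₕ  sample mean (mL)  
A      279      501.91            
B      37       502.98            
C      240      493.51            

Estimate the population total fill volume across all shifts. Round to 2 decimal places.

A: 279·501.91 = 140032.89
B: 37·502.98 = 18610.26
C: 240·493.51 = 118442.4
τ̂ = Σ Nₕx̄ₕ = 277085.55.

277085.55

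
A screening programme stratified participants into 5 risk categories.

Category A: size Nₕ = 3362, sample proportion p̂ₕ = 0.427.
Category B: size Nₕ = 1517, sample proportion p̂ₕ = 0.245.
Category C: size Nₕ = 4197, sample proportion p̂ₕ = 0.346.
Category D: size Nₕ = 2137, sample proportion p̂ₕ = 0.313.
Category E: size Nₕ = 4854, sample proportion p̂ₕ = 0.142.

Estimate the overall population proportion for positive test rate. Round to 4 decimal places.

N = 3362 + 1517 + 4197 + 2137 + 4854 = 16067.
Overall proportion = Σ (Nₕ/N)·p̂ₕ.
Σ Nₕp̂ₕ = 1435.574 + 371.665 + 1452.162 + 668.881 + 689.268 = 4617.55.
4617.55 / 16067 = 0.287393... → 0.2874.

0.2874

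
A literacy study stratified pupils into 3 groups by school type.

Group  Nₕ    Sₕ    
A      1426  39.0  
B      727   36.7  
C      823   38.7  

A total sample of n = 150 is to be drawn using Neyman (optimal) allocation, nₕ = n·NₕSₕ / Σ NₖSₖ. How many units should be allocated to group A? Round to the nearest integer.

A: NₕSₕ = 1426·39.0 = 55614
B: NₕSₕ = 727·36.7 = 26680.9
C: NₕSₕ = 823·38.7 = 31850.1
Σ NₕSₕ = 114145.
n_A = 150·55614/114145 = 73.083... → 73.

73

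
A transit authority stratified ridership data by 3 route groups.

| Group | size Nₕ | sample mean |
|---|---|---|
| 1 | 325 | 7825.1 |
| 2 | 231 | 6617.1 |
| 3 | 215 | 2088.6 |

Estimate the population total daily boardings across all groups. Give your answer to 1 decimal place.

Estimate total by summing Nₕ·x̄ₕ over strata.
325·7825.1 + 231·6617.1 + 215·2088.6 = 2543157.5 + 1528550.1 + 449049 = 4520756.6.

4520756.6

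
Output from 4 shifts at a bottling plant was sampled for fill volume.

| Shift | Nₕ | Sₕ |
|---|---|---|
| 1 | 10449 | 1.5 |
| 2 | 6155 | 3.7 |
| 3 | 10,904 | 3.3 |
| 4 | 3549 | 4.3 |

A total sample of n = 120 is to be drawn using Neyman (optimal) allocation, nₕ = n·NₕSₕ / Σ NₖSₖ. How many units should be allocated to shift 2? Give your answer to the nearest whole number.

30

1: NₕSₕ = 10449·1.5 = 15673.5
2: NₕSₕ = 6155·3.7 = 22773.5
3: NₕSₕ = 10904·3.3 = 35983.2
4: NₕSₕ = 3549·4.3 = 15260.7
Σ NₕSₕ = 89690.9.
n_2 = 120·22773.5/89690.9 = 30.469... → 30.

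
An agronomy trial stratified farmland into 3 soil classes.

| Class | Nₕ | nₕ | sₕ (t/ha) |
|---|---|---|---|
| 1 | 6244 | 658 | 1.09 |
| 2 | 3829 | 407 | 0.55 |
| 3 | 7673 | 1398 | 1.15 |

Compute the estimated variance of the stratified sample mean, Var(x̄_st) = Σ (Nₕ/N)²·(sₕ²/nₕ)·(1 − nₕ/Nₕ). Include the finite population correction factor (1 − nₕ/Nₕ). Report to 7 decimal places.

N = 17746. Term for each stratum: Wₕ²sₕ²/nₕ·(1−nₕ/Nₕ).
Var(x̄_st) = 0.0001999816 + 0.0000309240 + 0.0001446327 = 0.0003755382 → 0.0003755.

0.0003755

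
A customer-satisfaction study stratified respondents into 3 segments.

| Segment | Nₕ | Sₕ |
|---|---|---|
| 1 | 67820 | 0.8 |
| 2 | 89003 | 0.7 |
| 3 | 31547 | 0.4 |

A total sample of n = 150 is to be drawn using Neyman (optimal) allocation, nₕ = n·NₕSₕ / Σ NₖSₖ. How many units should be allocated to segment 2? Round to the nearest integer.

72

Σ NₕSₕ = 67820·0.8 + 89003·0.7 + 31547·0.4 = 129176.9.
Share for 2: 62302.1/129176.9 = 0.48230.
n_2 = 150 × 0.48230 = 72.345... → 72.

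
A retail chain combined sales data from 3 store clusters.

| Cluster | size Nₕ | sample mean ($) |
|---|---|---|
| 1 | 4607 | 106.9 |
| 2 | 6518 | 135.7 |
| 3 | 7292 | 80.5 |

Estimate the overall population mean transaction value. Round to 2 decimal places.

106.64

N = 4607 + 6518 + 7292 = 18417.
Weight each subgroup mean by Nₕ/N and sum.
Σ Nₕx̄ₕ = 4607·106.9 + 6518·135.7 + 7292·80.5 = 492488.3 + 884492.6 + 587006 = 1963986.9.
Divide by N: 1963986.9 / 18417 = 106.6399... → 106.64.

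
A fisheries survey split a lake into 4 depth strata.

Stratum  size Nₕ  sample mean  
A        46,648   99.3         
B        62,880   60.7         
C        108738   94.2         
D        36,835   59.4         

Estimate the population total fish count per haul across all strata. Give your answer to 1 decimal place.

20880081.0

Estimate total by summing Nₕ·x̄ₕ over strata.
46648·99.3 + 62880·60.7 + 108738·94.2 + 36835·59.4 = 4632146.4 + 3816816 + 10243119.6 + 2187999 = 20880081.0.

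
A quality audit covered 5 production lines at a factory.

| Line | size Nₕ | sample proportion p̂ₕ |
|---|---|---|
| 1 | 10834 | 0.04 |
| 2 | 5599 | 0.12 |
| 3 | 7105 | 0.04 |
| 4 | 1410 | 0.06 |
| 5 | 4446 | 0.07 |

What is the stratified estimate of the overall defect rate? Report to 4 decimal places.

N = 10834 + 5599 + 7105 + 1410 + 4446 = 29394.
Overall proportion = Σ (Nₕ/N)·p̂ₕ.
Σ Nₕp̂ₕ = 433.36 + 671.88 + 284.2 + 84.6 + 311.22 = 1785.26.
1785.26 / 29394 = 0.060736... → 0.0607.

0.0607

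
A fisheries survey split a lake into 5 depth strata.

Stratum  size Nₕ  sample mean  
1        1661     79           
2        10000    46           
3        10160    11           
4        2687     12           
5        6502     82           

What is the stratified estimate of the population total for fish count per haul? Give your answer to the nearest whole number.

1: 1661·79 = 131219
2: 10000·46 = 460000
3: 10160·11 = 111760
4: 2687·12 = 32244
5: 6502·82 = 533164
τ̂ = Σ Nₕx̄ₕ = 1268387.

1268387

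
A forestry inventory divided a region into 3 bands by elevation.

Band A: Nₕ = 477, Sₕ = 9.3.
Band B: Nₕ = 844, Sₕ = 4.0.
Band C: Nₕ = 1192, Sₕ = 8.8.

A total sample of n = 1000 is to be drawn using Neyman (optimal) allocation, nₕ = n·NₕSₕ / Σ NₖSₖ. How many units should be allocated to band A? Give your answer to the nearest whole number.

242

Σ NₕSₕ = 477·9.3 + 844·4.0 + 1192·8.8 = 18301.7.
Share for A: 4436.1/18301.7 = 0.24239.
n_A = 1000 × 0.24239 = 242.387... → 242.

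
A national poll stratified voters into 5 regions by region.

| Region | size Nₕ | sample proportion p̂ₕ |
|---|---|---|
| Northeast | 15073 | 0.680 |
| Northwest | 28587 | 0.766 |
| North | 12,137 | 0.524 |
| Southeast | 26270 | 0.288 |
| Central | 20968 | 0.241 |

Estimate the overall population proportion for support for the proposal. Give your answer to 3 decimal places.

N = 15073 + 28587 + 12137 + 26270 + 20968 = 103035.
Overall proportion = Σ (Nₕ/N)·p̂ₕ.
Σ Nₕp̂ₕ = 10249.64 + 21897.642 + 6359.788 + 7565.76 + 5053.288 = 51126.118.
51126.118 / 103035 = 0.49620... → 0.496.

0.496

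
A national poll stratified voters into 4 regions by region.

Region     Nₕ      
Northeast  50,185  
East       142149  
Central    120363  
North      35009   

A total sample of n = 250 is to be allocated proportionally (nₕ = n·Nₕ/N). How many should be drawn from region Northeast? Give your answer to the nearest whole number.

N = 50185 + 142149 + 120363 + 35009 = 347706.
n_Northeast = 250·50185/347706 = 36.083... → 36.

36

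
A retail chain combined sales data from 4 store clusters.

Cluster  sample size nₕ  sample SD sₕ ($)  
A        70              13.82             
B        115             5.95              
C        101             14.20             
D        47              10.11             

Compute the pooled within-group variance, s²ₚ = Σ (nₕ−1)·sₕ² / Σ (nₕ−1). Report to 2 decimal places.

127.90

Degrees of freedom: 69 + 114 + 100 + 46 = 329.
Σ(nₕ−1)sₕ² = 69·190.9924 + 114·35.4025 + 100·201.64 + 46·102.2121 = 42080.1172.
s²ₚ = 42080.1172 / 329 = 127.9031... → 127.90.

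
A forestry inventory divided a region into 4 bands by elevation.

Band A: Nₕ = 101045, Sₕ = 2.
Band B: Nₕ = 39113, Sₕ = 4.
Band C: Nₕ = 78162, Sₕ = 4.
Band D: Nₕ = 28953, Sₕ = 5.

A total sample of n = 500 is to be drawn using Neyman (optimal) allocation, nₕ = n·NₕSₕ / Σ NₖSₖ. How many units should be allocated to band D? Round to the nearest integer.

89

A: NₕSₕ = 101045·2 = 202090
B: NₕSₕ = 39113·4 = 156452
C: NₕSₕ = 78162·4 = 312648
D: NₕSₕ = 28953·5 = 144765
Σ NₕSₕ = 815955.
n_D = 500·144765/815955 = 88.709... → 89.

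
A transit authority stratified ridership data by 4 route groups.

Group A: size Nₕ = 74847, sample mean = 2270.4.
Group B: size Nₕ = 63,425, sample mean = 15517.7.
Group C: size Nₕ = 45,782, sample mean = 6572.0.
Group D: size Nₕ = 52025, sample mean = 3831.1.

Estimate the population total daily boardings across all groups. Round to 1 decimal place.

Estimate total by summing Nₕ·x̄ₕ over strata.
74847·2270.4 + 63425·15517.7 + 45782·6572.0 + 52025·3831.1 = 169932628.8 + 984210122.5 + 300879304 + 199312977.5 = 1654335032.8.

1654335032.8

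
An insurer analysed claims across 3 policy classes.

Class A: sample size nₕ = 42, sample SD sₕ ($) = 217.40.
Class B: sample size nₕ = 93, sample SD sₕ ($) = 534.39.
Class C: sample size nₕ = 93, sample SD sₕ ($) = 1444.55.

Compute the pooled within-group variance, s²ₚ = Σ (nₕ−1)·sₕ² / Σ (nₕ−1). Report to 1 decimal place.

A: (42−1)·217.40² = 41·47262.76 = 1937773.16
B: (93−1)·534.39² = 92·285572.6721 = 26272685.8332
C: (93−1)·1444.55² = 92·2086724.7025 = 191978672.63
Numerator = 220189131.6232; denominator = Σ(nₕ−1) = 225.
s²ₚ = 220189131.6232/225 = 978618.363... → 978618.4.

978618.4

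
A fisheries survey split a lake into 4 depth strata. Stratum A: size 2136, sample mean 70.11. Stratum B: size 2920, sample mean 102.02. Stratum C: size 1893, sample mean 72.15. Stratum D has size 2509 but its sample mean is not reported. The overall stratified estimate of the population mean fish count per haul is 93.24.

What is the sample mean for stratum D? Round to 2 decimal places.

N = 2136 + 2920 + 1893 + 2509 = 9458.
Overall total = μ·N = 93.24·9458 = 881863.92.
Subtract the known strata: 2136·70.11 + 2920·102.02 + 1893·72.15 = 584233.31.
Remaining total for stratum D: 881863.92 − 584233.31 = 297630.61.
Divide by its size: 297630.61 / 2509 = 118.6252... → 118.63.

118.63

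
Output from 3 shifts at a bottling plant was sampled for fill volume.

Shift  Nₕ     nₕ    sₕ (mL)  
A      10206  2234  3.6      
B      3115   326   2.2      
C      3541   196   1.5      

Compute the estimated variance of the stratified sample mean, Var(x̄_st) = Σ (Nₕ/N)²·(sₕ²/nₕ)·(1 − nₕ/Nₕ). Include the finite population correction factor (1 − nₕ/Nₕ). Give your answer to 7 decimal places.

0.0025919

N = 16862; Wₕ = Nₕ/N.
shift A: (10206/16862)²·3.6²/2234·(1 − 2234/10206) = 0.0016600704
shift B: (3115/16862)²·2.2²/326·(1 − 326/3115) = 0.0004536450
shift C: (3541/16862)²·1.5²/196·(1 − 196/3541) = 0.0004782229
Sum = 0.0025919383 → 0.0025919.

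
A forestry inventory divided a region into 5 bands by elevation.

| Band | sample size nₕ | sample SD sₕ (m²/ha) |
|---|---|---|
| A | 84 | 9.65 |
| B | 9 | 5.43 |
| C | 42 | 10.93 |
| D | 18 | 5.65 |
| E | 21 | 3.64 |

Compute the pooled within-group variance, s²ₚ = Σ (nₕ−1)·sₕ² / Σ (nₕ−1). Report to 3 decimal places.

A: (84−1)·9.65² = 83·93.1225 = 7729.1675
B: (9−1)·5.43² = 8·29.4849 = 235.8792
C: (42−1)·10.93² = 41·119.4649 = 4898.0609
D: (18−1)·5.65² = 17·31.9225 = 542.6825
E: (21−1)·3.64² = 20·13.2496 = 264.992
Numerator = 13670.7821; denominator = Σ(nₕ−1) = 169.
s²ₚ = 13670.7821/169 = 80.89220... → 80.892.

80.892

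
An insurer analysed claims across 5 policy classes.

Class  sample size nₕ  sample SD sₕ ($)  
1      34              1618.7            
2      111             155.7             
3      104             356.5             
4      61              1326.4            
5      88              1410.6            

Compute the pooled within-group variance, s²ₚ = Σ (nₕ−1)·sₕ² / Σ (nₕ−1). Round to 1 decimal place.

1: (34−1)·1618.7² = 33·2620189.69 = 86466259.77
2: (111−1)·155.7² = 110·24242.49 = 2666673.9
3: (104−1)·356.5² = 103·127092.25 = 13090501.75
4: (61−1)·1326.4² = 60·1759336.96 = 105560217.6
5: (88−1)·1410.6² = 87·1989792.36 = 173111935.32
Numerator = 380895588.34; denominator = Σ(nₕ−1) = 393.
s²ₚ = 380895588.34/393 = 969199.970... → 969200.0.

969200.0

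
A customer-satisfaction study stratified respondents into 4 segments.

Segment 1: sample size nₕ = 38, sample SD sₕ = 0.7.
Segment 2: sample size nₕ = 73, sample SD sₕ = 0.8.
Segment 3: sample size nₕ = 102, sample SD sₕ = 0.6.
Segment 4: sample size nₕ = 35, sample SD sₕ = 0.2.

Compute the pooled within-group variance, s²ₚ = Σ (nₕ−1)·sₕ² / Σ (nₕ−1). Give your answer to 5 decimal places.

0.41775

1: (38−1)·0.7² = 37·0.49 = 18.13
2: (73−1)·0.8² = 72·0.64 = 46.08
3: (102−1)·0.6² = 101·0.36 = 36.36
4: (35−1)·0.2² = 34·0.04 = 1.36
Numerator = 101.93; denominator = Σ(nₕ−1) = 244.
s²ₚ = 101.93/244 = 0.4177459... → 0.41775.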